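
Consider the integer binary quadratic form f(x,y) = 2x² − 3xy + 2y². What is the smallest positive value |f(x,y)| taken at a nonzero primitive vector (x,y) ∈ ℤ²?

translate: b→1 (≡-3 mod 4), so (2,-3,2)→(2,1,1)
flip: (2,1,1)→(1,-1,2)
translate: b→1 (≡-1 mod 2), so (1,-1,2)→(1,1,2)
reduced (well bottom): (1,1,2) with a≤c, −a<b≤a
well minimum = a = 1

1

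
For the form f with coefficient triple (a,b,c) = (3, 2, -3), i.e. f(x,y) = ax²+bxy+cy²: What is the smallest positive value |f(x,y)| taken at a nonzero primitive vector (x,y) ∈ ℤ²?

river: ρ → (-3,4,2)
river: ρ → (2,4,-3)
river: ρ → (-3,2,3)
river: ρ → (3,4,-2)
river: ρ → (-2,4,3)
river: ρ → (3,2,-3)
closes: descent 0, river 6
min |a| on river = 2

2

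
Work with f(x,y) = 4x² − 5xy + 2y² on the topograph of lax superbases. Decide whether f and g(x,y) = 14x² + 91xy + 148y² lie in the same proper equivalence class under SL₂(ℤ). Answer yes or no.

D₁ = -7, D₂ = -7
f: translate: b→3 (≡-5 mod 8), so (4,-5,2)→(4,3,1)
f: flip: (4,3,1)→(1,-3,4)
f: translate: b→1 (≡-3 mod 2), so (1,-3,4)→(1,1,2)
f: reduced (well bottom): (1,1,2) with a≤c, −a<b≤a
g: translate: b→7 (≡91 mod 28), so (14,91,148)→(14,7,1)
g: flip: (14,7,1)→(1,-7,14)
g: translate: b→1 (≡-7 mod 2), so (1,-7,14)→(1,1,2)
g: reduced (well bottom): (1,1,2) with a≤c, −a<b≤a
reduced forms (1, 1, 2) vs (1, 1, 2) ⇒ equivalent

yes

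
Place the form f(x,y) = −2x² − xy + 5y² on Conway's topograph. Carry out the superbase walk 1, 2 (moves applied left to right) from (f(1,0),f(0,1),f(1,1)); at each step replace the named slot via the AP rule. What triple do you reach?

start (-2,5,2) = (f(1,0),f(0,1),f(1,1))
replace slot 1: 2·(5+2) − (-2) = 16 → (16,5,2)
replace slot 2: 2·(16+2) − 5 = 31 → (16,31,2)

16,31,2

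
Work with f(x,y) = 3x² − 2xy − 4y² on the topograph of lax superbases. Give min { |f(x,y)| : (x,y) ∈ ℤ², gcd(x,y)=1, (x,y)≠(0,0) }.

descent: ρ → (-4,2,3)  [lands on river]
river: ρ → (3,4,-3)
river: ρ → (-3,2,4)
river: ρ → (4,6,-1)
river: ρ → (-1,6,4)
river: ρ → (4,2,-3)
river: ρ → (-3,4,3)
river: ρ → (3,2,-4)
river: ρ → (-4,6,1)
river: ρ → (1,6,-4)
closes: descent 1, river 10
min |a| on river = 1

1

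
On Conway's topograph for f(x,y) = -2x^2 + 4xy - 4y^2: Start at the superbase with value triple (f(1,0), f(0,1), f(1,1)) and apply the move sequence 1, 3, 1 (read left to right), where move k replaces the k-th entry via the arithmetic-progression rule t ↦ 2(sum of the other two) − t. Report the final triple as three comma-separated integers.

start (-2,-4,-2) = (f(1,0),f(0,1),f(1,1))
replace slot 1: 2·((-4)+(-2)) − (-2) = -10 → (-10,-4,-2)
replace slot 3: 2·((-10)+(-4)) − (-2) = -26 → (-10,-4,-26)
replace slot 1: 2·((-4)+(-26)) − (-10) = -50 → (-50,-4,-26)

-50,-4,-26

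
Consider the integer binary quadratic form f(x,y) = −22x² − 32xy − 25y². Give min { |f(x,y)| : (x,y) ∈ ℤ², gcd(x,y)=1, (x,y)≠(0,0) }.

translate: b→-12 (≡32 mod 44), so (22,32,25)→(22,-12,15)
flip: (22,-12,15)→(15,12,22)
reduced (well bottom): (15,12,22) with a≤c, −a<b≤a
well minimum |f| = |-15| = 15 (negative-definite)

15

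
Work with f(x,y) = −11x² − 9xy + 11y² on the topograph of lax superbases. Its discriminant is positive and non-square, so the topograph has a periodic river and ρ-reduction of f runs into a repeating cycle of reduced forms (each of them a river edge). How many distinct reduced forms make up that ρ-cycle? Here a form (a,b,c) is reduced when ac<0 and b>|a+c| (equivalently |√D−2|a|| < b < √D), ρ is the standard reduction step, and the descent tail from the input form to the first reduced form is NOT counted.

D = 565, ⌊√D⌋ = 23
descent: ρ → (11,9,-11)  [lands on river]
river: ρ → (-11,13,9)
river: ρ → (9,23,-1)
river: ρ → (-1,23,9)
river: ρ → (9,13,-11)
river: ρ → (-11,9,11)
river: ρ → (11,13,-9)
river: ρ → (-9,23,1)
river: ρ → (1,23,-9)
river: ρ → (-9,13,11)
ρ-cycle length = 10 (tail of 1 descent step not counted)

10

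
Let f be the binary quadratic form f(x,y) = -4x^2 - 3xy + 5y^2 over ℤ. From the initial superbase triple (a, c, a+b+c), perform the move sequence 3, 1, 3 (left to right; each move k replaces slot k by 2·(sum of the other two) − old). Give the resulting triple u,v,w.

start (-4,5,-2) = (f(1,0),f(0,1),f(1,1))
replace slot 3: 2·((-4)+5) − (-2) = 4 → (-4,5,4)
replace slot 1: 2·(5+4) − (-4) = 22 → (22,5,4)
replace slot 3: 2·(22+5) − 4 = 50 → (22,5,50)

22,5,50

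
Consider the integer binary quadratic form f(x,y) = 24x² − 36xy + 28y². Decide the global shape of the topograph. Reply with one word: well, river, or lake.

D = b²−4ac = (-36)² − 4·24·28 = -1392
D < 0 ⇒ definite ⇒ every region one sign ⇒ single well

well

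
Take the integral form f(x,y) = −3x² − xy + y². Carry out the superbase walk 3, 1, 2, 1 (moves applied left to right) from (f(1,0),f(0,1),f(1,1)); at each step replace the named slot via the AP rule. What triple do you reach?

start (-3,1,-3) = (f(1,0),f(0,1),f(1,1))
replace slot 3: 2·((-3)+1) − (-3) = -1 → (-3,1,-1)
replace slot 1: 2·(1+(-1)) − (-3) = 3 → (3,1,-1)
replace slot 2: 2·(3+(-1)) − 1 = 3 → (3,3,-1)
replace slot 1: 2·(3+(-1)) − 3 = 1 → (1,3,-1)

1,3,-1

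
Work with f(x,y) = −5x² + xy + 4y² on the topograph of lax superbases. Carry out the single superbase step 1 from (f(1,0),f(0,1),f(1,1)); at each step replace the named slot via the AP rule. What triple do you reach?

start (-5,4,0) = (f(1,0),f(0,1),f(1,1))
replace slot 1: 2·(4+0) − (-5) = 13 → (13,4,0)

13,4,0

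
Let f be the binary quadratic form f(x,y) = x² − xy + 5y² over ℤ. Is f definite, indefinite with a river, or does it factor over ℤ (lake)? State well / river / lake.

D = b²−4ac = (-1)² − 4·1·5 = -19
D < 0 ⇒ definite ⇒ every region one sign ⇒ single well

well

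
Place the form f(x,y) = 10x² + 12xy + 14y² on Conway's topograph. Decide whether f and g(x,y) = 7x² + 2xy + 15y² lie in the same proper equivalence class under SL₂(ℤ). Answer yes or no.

D₁ = -416, D₂ = -416
f: translate: b→-8 (≡12 mod 20), so (10,12,14)→(10,-8,12)
f: reduced (well bottom): (10,-8,12) with a≤c, −a<b≤a
g: reduced (well bottom): (7,2,15) with a≤c, −a<b≤a
reduced forms (10, -8, 12) vs (7, 2, 15) ⇒ inequivalent

no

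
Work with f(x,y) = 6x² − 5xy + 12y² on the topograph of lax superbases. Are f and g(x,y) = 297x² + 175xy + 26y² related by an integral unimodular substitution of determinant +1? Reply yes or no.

D₁ = -263, D₂ = -263
f: reduced (well bottom): (6,-5,12) with a≤c, −a<b≤a
g: flip: (297,175,26)→(26,-175,297)
g: translate: b→-19 (≡-175 mod 52), so (26,-175,297)→(26,-19,6)
g: flip: (26,-19,6)→(6,19,26)
g: translate: b→-5 (≡19 mod 12), so (6,19,26)→(6,-5,12)
g: reduced (well bottom): (6,-5,12) with a≤c, −a<b≤a
reduced forms (6, -5, 12) vs (6, -5, 12) ⇒ equivalent

yes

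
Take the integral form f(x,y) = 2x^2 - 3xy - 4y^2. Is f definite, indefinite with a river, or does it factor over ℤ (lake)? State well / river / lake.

D = b²−4ac = (-3)² − 4·2·(-4) = 41
D > 0 non-square ⇒ indefinite ⇒ periodic river

river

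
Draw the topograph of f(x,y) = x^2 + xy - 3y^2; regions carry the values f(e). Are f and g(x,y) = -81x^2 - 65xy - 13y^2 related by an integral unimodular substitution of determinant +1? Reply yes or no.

D₁ = 13, D₂ = 13
river cycle of f (length 2): (1, 3, -1), (-1, 3, 1)
river cycle of g (length 2): (1, 3, -1), (-1, 3, 1)
cycles coincide ⇒ equivalent

yes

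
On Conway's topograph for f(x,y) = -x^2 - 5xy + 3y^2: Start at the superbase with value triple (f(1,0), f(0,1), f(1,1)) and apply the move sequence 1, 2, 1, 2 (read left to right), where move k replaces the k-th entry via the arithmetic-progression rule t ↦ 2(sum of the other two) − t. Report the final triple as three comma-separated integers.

start (-1,3,-3) = (f(1,0),f(0,1),f(1,1))
replace slot 1: 2·(3+(-3)) − (-1) = 1 → (1,3,-3)
replace slot 2: 2·(1+(-3)) − 3 = -7 → (1,-7,-3)
replace slot 1: 2·((-7)+(-3)) − 1 = -21 → (-21,-7,-3)
replace slot 2: 2·((-21)+(-3)) − (-7) = -41 → (-21,-41,-3)

-21,-41,-3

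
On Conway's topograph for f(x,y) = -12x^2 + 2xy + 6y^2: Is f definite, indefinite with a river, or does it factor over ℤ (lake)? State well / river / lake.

D = b²−4ac = 2² − 4·(-12)·6 = 292
D > 0 non-square ⇒ indefinite ⇒ periodic river

river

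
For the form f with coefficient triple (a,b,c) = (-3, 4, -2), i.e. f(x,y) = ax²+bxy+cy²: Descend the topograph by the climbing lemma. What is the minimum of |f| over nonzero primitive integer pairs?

translate: b→2 (≡-4 mod 6), so (3,-4,2)→(3,2,1)
flip: (3,2,1)→(1,-2,3)
translate: b→0 (≡-2 mod 2), so (1,-2,3)→(1,0,2)
reduced (well bottom): (1,0,2) with a≤c, −a<b≤a
well minimum |f| = |-1| = 1 (negative-definite)

1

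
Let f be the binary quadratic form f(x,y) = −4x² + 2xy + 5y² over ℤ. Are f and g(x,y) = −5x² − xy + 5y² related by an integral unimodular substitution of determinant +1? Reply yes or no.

D₁ = 84, D₂ = 101
discriminants differ ⇒ not SL₂(ℤ)-equivalent

no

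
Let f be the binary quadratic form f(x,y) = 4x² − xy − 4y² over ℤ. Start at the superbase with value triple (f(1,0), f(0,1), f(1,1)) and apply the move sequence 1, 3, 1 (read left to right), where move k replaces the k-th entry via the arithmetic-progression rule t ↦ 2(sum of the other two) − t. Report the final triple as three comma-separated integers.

start (4,-4,-1) = (f(1,0),f(0,1),f(1,1))
replace slot 1: 2·((-4)+(-1)) − 4 = -14 → (-14,-4,-1)
replace slot 3: 2·((-14)+(-4)) − (-1) = -35 → (-14,-4,-35)
replace slot 1: 2·((-4)+(-35)) − (-14) = -64 → (-64,-4,-35)

-64,-4,-35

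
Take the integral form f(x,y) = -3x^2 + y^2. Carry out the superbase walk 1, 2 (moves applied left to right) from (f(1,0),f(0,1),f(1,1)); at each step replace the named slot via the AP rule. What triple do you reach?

start (-3,1,-2) = (f(1,0),f(0,1),f(1,1))
replace slot 1: 2·(1+(-2)) − (-3) = 1 → (1,1,-2)
replace slot 2: 2·(1+(-2)) − 1 = -3 → (1,-3,-2)

1,-3,-2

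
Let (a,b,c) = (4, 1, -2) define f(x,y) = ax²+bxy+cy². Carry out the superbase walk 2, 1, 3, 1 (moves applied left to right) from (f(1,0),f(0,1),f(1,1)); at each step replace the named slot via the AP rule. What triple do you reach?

start (4,-2,3) = (f(1,0),f(0,1),f(1,1))
replace slot 2: 2·(4+3) − (-2) = 16 → (4,16,3)
replace slot 1: 2·(16+3) − 4 = 34 → (34,16,3)
replace slot 3: 2·(34+16) − 3 = 97 → (34,16,97)
replace slot 1: 2·(16+97) − 34 = 192 → (192,16,97)

192,16,97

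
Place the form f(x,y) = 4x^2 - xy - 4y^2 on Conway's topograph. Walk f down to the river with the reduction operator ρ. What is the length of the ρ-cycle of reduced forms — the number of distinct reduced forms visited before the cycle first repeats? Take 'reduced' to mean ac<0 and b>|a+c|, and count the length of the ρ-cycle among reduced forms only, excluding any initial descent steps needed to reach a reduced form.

D = 65, ⌊√D⌋ = 8
descent: ρ → (-4,1,4)  [lands on river]
river: ρ → (4,7,-1)
river: ρ → (-1,7,4)
river: ρ → (4,1,-4)
river: ρ → (-4,7,1)
river: ρ → (1,7,-4)
ρ-cycle length = 6 (tail of 1 descent step not counted)

6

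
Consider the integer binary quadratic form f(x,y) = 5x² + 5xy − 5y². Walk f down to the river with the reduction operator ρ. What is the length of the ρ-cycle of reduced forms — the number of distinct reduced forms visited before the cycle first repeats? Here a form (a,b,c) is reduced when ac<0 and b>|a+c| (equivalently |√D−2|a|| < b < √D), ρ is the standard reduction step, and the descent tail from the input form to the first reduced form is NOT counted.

D = 125, ⌊√D⌋ = 11
river: ρ → (-5,5,5)
river: ρ → (5,5,-5)
ρ-cycle length = 2 (tail of 0 descent steps not counted)

2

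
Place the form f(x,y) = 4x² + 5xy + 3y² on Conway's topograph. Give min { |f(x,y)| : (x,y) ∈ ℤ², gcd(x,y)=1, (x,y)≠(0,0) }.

translate: b→-3 (≡5 mod 8), so (4,5,3)→(4,-3,2)
flip: (4,-3,2)→(2,3,4)
translate: b→-1 (≡3 mod 4), so (2,3,4)→(2,-1,3)
reduced (well bottom): (2,-1,3) with a≤c, −a<b≤a
well minimum = a = 2

2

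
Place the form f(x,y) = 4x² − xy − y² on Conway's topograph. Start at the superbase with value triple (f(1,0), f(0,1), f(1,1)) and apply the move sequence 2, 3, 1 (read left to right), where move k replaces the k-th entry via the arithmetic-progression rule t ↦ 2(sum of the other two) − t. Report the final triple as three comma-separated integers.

start (4,-1,2) = (f(1,0),f(0,1),f(1,1))
replace slot 2: 2·(4+2) − (-1) = 13 → (4,13,2)
replace slot 3: 2·(4+13) − 2 = 32 → (4,13,32)
replace slot 1: 2·(13+32) − 4 = 86 → (86,13,32)

86,13,32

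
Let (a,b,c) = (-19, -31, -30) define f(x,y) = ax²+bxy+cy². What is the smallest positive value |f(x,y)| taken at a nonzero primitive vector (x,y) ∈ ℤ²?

translate: b→-7 (≡31 mod 38), so (19,31,30)→(19,-7,18)
flip: (19,-7,18)→(18,7,19)
reduced (well bottom): (18,7,19) with a≤c, −a<b≤a
well minimum |f| = |-18| = 18 (negative-definite)

18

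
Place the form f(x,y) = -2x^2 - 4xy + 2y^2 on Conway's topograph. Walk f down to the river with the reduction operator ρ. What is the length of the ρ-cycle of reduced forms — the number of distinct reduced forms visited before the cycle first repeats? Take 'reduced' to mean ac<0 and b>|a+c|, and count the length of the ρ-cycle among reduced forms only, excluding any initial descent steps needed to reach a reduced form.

D = 32, ⌊√D⌋ = 5
descent: ρ → (2,4,-2)  [lands on river]
river: ρ → (-2,4,2)
ρ-cycle length = 2 (tail of 1 descent step not counted)

2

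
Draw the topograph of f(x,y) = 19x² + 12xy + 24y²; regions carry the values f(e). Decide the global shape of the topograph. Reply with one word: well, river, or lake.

D = b²−4ac = 12² − 4·19·24 = -1680
D < 0 ⇒ definite ⇒ every region one sign ⇒ single well

well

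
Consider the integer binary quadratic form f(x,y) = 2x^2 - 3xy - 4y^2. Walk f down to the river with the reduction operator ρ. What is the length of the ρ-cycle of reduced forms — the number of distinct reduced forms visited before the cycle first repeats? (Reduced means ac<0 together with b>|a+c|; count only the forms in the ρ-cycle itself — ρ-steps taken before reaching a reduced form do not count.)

D = 41, ⌊√D⌋ = 6
descent: ρ → (-4,3,2)  [lands on river]
river: ρ → (2,5,-2)
river: ρ → (-2,3,4)
river: ρ → (4,5,-1)
river: ρ → (-1,5,4)
river: ρ → (4,3,-2)
river: ρ → (-2,5,2)
river: ρ → (2,3,-4)
river: ρ → (-4,5,1)
river: ρ → (1,5,-4)
ρ-cycle length = 10 (tail of 1 descent step not counted)

10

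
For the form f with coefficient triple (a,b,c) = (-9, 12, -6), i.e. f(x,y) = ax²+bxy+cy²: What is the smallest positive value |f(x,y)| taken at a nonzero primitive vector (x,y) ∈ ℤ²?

translate: b→6 (≡-12 mod 18), so (9,-12,6)→(9,6,3)
flip: (9,6,3)→(3,-6,9)
translate: b→0 (≡-6 mod 6), so (3,-6,9)→(3,0,6)
reduced (well bottom): (3,0,6) with a≤c, −a<b≤a
well minimum |f| = |-3| = 3 (negative-definite)

3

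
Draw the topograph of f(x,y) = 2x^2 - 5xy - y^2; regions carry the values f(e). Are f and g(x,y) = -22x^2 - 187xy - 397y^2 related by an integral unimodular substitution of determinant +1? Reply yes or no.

D₁ = 33, D₂ = 33
river cycle of f (length 4): (-1, 5, 2), (2, 3, -3), (-3, 3, 2), (2, 5, -1)
river cycle of g (length 4): (-1, 5, 2), (2, 3, -3), (-3, 3, 2), (2, 5, -1)
cycles coincide ⇒ equivalent

yes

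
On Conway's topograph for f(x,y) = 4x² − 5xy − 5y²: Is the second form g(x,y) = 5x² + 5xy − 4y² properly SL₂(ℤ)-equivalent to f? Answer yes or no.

D₁ = 105, D₂ = 105
river cycle of f (length 6): (-5, 5, 4), (4, 3, -6), (-6, 9, 1), (1, 9, -6), (-6, 3, 4), (4, 5, -5)
river cycle of g (length 6): (-4, 3, 6), (6, 9, -1), (-1, 9, 6), (6, 3, -4), (-4, 5, 5), (5, 5, -4)
cycles differ ⇒ inequivalent

no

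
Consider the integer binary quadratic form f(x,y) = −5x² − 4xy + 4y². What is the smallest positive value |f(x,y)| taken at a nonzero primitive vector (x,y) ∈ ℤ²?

descent: ρ → (4,4,-5)  [lands on river]
river: ρ → (-5,6,3)
river: ρ → (3,6,-5)
river: ρ → (-5,4,4)
closes: descent 1, river 4
min |a| on river = 3

3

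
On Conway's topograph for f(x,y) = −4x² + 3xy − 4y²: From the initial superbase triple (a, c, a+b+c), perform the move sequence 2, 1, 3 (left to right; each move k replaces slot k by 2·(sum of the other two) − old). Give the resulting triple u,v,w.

start (-4,-4,-5) = (f(1,0),f(0,1),f(1,1))
replace slot 2: 2·((-4)+(-5)) − (-4) = -14 → (-4,-14,-5)
replace slot 1: 2·((-14)+(-5)) − (-4) = -34 → (-34,-14,-5)
replace slot 3: 2·((-34)+(-14)) − (-5) = -91 → (-34,-14,-91)

-34,-14,-91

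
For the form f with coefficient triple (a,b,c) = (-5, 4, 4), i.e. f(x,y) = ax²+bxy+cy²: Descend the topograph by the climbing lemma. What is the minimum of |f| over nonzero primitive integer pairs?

river: ρ → (4,4,-5)
river: ρ → (-5,6,3)
river: ρ → (3,6,-5)
river: ρ → (-5,4,4)
closes: descent 0, river 4
min |a| on river = 3

3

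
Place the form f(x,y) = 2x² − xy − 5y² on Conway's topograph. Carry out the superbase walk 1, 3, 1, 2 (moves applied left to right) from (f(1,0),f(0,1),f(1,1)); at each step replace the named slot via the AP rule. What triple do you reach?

start (2,-5,-4) = (f(1,0),f(0,1),f(1,1))
replace slot 1: 2·((-5)+(-4)) − 2 = -20 → (-20,-5,-4)
replace slot 3: 2·((-20)+(-5)) − (-4) = -46 → (-20,-5,-46)
replace slot 1: 2·((-5)+(-46)) − (-20) = -82 → (-82,-5,-46)
replace slot 2: 2·((-82)+(-46)) − (-5) = -251 → (-82,-251,-46)

-82,-251,-46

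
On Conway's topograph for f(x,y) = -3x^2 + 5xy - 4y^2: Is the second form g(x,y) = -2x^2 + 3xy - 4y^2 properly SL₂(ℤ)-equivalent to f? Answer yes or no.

D₁ = -23, D₂ = -23
f is negative-definite; reduce −f:
−f: translate: b→1 (≡-5 mod 6), so (3,-5,4)→(3,1,2)
−f: flip: (3,1,2)→(2,-1,3)
−f: reduced (well bottom): (2,-1,3) with a≤c, −a<b≤a
flip sign back: reduced form of f is (-2,1,-3)
g is negative-definite; reduce −g:
−g: translate: b→1 (≡-3 mod 4), so (2,-3,4)→(2,1,3)
−g: reduced (well bottom): (2,1,3) with a≤c, −a<b≤a
flip sign back: reduced form of g is (-2,-1,-3)
reduced forms (-2, 1, -3) vs (-2, -1, -3) ⇒ inequivalent

no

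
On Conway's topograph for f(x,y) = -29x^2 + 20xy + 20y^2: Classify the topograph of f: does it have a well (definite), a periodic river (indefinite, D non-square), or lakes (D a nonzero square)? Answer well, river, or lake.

D = b²−4ac = 20² − 4·(-29)·20 = 2720
D > 0 non-square ⇒ indefinite ⇒ periodic river

river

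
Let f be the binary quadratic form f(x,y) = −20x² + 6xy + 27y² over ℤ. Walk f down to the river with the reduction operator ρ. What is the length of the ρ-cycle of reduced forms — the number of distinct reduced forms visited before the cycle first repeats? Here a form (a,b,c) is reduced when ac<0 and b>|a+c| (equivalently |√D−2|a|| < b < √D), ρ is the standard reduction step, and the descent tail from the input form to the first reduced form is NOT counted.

D = 2196, ⌊√D⌋ = 46
descent: ρ → (27,-6,-20)
descent: ρ → (-20,46,1)  [lands on river]
river: ρ → (1,46,-20)
river: ρ → (-20,34,13)
river: ρ → (13,44,-5)
river: ρ → (-5,46,4)
river: ρ → (4,42,-27)
river: ρ → (-27,12,19)
river: ρ → (19,26,-20)
river: ρ → (-20,14,25)
river: ρ → (25,36,-9)
river: ρ → (-9,36,25)
river: ρ → (25,14,-20)
river: ρ → (-20,26,19)
river: ρ → (19,12,-27)
river: ρ → (-27,42,4)
river: ρ → (4,46,-5)
river: ρ → (-5,44,13)
river: ρ → (13,34,-20)
ρ-cycle length = 18 (tail of 2 descent steps not counted)

18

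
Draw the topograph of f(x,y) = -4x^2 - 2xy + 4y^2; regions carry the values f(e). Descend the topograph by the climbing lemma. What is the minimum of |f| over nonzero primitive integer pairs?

descent: ρ → (4,2,-4)  [lands on river]
river: ρ → (-4,6,2)
river: ρ → (2,6,-4)
river: ρ → (-4,2,4)
river: ρ → (4,6,-2)
river: ρ → (-2,6,4)
closes: descent 1, river 6
min |a| on river = 2

2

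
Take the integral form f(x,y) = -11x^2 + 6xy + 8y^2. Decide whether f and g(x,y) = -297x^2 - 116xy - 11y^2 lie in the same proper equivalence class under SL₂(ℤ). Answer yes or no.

D₁ = 388, D₂ = 388
river cycle of f (length 22): (8, 10, -9), (-9, 8, 9), (9, 10, -8), (-8, 6, 11), (11, 16, -3), (-3, 14, 16), (16, 18, -1), (-1, 18, 16), (16, 14, -3), (-3, 16, 11), … (12 more)
river cycle of g (length 22): (-11, 6, 8), (8, 10, -9), (-9, 8, 9), (9, 10, -8), (-8, 6, 11), (11, 16, -3), (-3, 14, 16), (16, 18, -1), (-1, 18, 16), (16, 14, -3), … (12 more)
cycles coincide ⇒ equivalent

yes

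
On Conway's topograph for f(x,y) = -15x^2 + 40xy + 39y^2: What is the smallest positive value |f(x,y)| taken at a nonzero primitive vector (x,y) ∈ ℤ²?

river: ρ → (39,38,-16)
river: ρ → (-16,58,9)
river: ρ → (9,50,-40)
river: ρ → (-40,30,19)
river: ρ → (19,46,-24)
river: ρ → (-24,50,15)
river: ρ → (15,40,-39)
river: ρ → (-39,38,16)
river: ρ → (16,58,-9)
river: ρ → (-9,50,40)
river: ρ → (40,30,-19)
river: ρ → (-19,46,24)
river: ρ → (24,50,-15)
river: ρ → (-15,40,39)
closes: descent 0, river 14
min |a| on river = 9

9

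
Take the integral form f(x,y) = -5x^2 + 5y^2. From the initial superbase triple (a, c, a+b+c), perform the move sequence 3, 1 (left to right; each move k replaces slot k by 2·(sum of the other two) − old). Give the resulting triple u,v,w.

start (-5,5,0) = (f(1,0),f(0,1),f(1,1))
replace slot 3: 2·((-5)+5) − 0 = 0 → (-5,5,0)
replace slot 1: 2·(5+0) − (-5) = 15 → (15,5,0)

15,5,0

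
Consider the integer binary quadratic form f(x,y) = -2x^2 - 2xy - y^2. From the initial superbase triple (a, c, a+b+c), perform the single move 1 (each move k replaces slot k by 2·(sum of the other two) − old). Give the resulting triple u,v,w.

start (-2,-1,-5) = (f(1,0),f(0,1),f(1,1))
replace slot 1: 2·((-1)+(-5)) − (-2) = -10 → (-10,-1,-5)

-10,-1,-5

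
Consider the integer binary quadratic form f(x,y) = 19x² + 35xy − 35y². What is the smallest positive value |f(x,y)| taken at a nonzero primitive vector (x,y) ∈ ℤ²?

river: ρ → (-35,35,19)
river: ρ → (19,41,-29)
river: ρ → (-29,17,31)
river: ρ → (31,45,-15)
river: ρ → (-15,45,31)
river: ρ → (31,17,-29)
river: ρ → (-29,41,19)
river: ρ → (19,35,-35)
closes: descent 0, river 8
min |a| on river = 15

15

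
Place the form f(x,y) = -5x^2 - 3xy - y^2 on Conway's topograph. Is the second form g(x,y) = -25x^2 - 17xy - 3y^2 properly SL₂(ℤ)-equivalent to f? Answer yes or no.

D₁ = -11, D₂ = -11
f is negative-definite; reduce −f:
−f: flip: (5,3,1)→(1,-3,5)
−f: translate: b→1 (≡-3 mod 2), so (1,-3,5)→(1,1,3)
−f: reduced (well bottom): (1,1,3) with a≤c, −a<b≤a
flip sign back: reduced form of f is (-1,-1,-3)
g is negative-definite; reduce −g:
−g: flip: (25,17,3)→(3,-17,25)
−g: translate: b→1 (≡-17 mod 6), so (3,-17,25)→(3,1,1)
−g: flip: (3,1,1)→(1,-1,3)
−g: translate: b→1 (≡-1 mod 2), so (1,-1,3)→(1,1,3)
−g: reduced (well bottom): (1,1,3) with a≤c, −a<b≤a
flip sign back: reduced form of g is (-1,-1,-3)
reduced forms (-1, -1, -3) vs (-1, -1, -3) ⇒ equivalent

yes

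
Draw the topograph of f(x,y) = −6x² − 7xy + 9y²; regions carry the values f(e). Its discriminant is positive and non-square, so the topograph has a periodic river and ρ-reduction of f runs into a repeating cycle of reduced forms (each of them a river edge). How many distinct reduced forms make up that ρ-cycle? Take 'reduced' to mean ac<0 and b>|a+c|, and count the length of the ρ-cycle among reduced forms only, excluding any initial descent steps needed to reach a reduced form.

D = 265, ⌊√D⌋ = 16
descent: ρ → (9,7,-6)  [lands on river]
river: ρ → (-6,5,10)
river: ρ → (10,15,-1)
river: ρ → (-1,15,10)
river: ρ → (10,5,-6)
river: ρ → (-6,7,9)
river: ρ → (9,11,-4)
river: ρ → (-4,13,6)
river: ρ → (6,11,-6)
river: ρ → (-6,13,4)
river: ρ → (4,11,-9)
river: ρ → (-9,7,6)
river: ρ → (6,5,-10)
river: ρ → (-10,15,1)
river: ρ → (1,15,-10)
river: ρ → (-10,5,6)
river: ρ → (6,7,-9)
river: ρ → (-9,11,4)
river: ρ → (4,13,-6)
river: ρ → (-6,11,6)
river: ρ → (6,13,-4)
river: ρ → (-4,11,9)
ρ-cycle length = 22 (tail of 1 descent step not counted)

22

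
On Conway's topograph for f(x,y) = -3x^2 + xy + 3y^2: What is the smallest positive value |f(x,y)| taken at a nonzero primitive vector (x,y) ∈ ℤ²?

river: ρ → (3,5,-1)
river: ρ → (-1,5,3)
river: ρ → (3,1,-3)
river: ρ → (-3,5,1)
river: ρ → (1,5,-3)
river: ρ → (-3,1,3)
closes: descent 0, river 6
min |a| on river = 1

1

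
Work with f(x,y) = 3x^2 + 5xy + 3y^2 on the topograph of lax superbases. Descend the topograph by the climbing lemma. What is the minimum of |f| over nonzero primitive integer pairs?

translate: b→-1 (≡5 mod 6), so (3,5,3)→(3,-1,1)
flip: (3,-1,1)→(1,1,3)
reduced (well bottom): (1,1,3) with a≤c, −a<b≤a
well minimum = a = 1

1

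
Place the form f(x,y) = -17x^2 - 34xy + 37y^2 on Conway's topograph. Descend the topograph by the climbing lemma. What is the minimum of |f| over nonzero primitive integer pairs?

descent: ρ → (37,34,-17)  [lands on river]
river: ρ → (-17,34,37)
river: ρ → (37,40,-14)
river: ρ → (-14,44,31)
river: ρ → (31,18,-27)
river: ρ → (-27,36,22)
river: ρ → (22,52,-11)
river: ρ → (-11,58,7)
river: ρ → (7,54,-27)
river: ρ → (-27,54,7)
river: ρ → (7,58,-11)
river: ρ → (-11,52,22)
river: ρ → (22,36,-27)
river: ρ → (-27,18,31)
river: ρ → (31,44,-14)
river: ρ → (-14,40,37)
closes: descent 1, river 16
min |a| on river = 7

7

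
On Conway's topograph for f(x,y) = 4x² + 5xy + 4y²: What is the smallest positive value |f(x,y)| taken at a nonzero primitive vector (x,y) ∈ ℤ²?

translate: b→-3 (≡5 mod 8), so (4,5,4)→(4,-3,3)
flip: (4,-3,3)→(3,3,4)
reduced (well bottom): (3,3,4) with a≤c, −a<b≤a
well minimum = a = 3

3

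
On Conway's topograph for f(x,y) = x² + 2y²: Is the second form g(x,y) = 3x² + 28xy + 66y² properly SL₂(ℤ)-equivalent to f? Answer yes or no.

D₁ = -8, D₂ = -8
f: reduced (well bottom): (1,0,2) with a≤c, −a<b≤a
g: translate: b→-2 (≡28 mod 6), so (3,28,66)→(3,-2,1)
g: flip: (3,-2,1)→(1,2,3)
g: translate: b→0 (≡2 mod 2), so (1,2,3)→(1,0,2)
g: reduced (well bottom): (1,0,2) with a≤c, −a<b≤a
reduced forms (1, 0, 2) vs (1, 0, 2) ⇒ equivalent

yes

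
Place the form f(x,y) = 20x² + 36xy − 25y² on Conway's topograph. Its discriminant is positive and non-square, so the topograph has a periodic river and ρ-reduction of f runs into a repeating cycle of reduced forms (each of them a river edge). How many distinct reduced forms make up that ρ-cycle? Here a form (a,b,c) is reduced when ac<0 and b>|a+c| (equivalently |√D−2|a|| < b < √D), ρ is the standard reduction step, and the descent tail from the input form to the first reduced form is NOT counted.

D = 3296, ⌊√D⌋ = 57
river: ρ → (-25,14,31)
river: ρ → (31,48,-8)
river: ρ → (-8,48,31)
river: ρ → (31,14,-25)
river: ρ → (-25,36,20)
river: ρ → (20,44,-17)
river: ρ → (-17,24,40)
river: ρ → (40,56,-1)
river: ρ → (-1,56,40)
river: ρ → (40,24,-17)
river: ρ → (-17,44,20)
river: ρ → (20,36,-25)
ρ-cycle length = 12 (tail of 0 descent steps not counted)

12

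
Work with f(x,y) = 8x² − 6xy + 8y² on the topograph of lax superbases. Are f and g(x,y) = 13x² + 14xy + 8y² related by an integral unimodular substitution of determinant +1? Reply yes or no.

D₁ = -220, D₂ = -220
f: flip: (8,-6,8)→(8,6,8)
f: reduced (well bottom): (8,6,8) with a≤c, −a<b≤a
g: translate: b→-12 (≡14 mod 26), so (13,14,8)→(13,-12,7)
g: flip: (13,-12,7)→(7,12,13)
g: translate: b→-2 (≡12 mod 14), so (7,12,13)→(7,-2,8)
g: reduced (well bottom): (7,-2,8) with a≤c, −a<b≤a
reduced forms (8, 6, 8) vs (7, -2, 8) ⇒ inequivalent

no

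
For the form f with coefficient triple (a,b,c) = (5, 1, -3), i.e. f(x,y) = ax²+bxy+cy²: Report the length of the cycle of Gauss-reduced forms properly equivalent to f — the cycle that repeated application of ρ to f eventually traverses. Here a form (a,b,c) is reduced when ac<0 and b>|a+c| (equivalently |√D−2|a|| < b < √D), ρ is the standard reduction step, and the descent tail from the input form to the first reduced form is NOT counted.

D = 61, ⌊√D⌋ = 7
descent: ρ → (-3,5,3)  [lands on river]
river: ρ → (3,7,-1)
river: ρ → (-1,7,3)
river: ρ → (3,5,-3)
river: ρ → (-3,7,1)
river: ρ → (1,7,-3)
ρ-cycle length = 6 (tail of 1 descent step not counted)

6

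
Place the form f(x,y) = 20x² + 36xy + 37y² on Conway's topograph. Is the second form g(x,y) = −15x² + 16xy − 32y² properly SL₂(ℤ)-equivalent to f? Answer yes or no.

D₁ = -1664, D₂ = -1664
f: translate: b→-4 (≡36 mod 40), so (20,36,37)→(20,-4,21)
f: reduced (well bottom): (20,-4,21) with a≤c, −a<b≤a
g is negative-definite; reduce −g:
−g: translate: b→14 (≡-16 mod 30), so (15,-16,32)→(15,14,31)
−g: reduced (well bottom): (15,14,31) with a≤c, −a<b≤a
flip sign back: reduced form of g is (-15,-14,-31)
reduced forms (20, -4, 21) vs (-15, -14, -31) ⇒ inequivalent

no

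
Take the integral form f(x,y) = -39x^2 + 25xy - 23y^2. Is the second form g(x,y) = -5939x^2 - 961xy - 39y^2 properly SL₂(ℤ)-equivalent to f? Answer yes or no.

D₁ = -2963, D₂ = -2963
f is negative-definite; reduce −f:
−f: flip: (39,-25,23)→(23,25,39)
−f: translate: b→-21 (≡25 mod 46), so (23,25,39)→(23,-21,37)
−f: reduced (well bottom): (23,-21,37) with a≤c, −a<b≤a
flip sign back: reduced form of f is (-23,21,-37)
g is negative-definite; reduce −g:
−g: flip: (5939,961,39)→(39,-961,5939)
−g: translate: b→-25 (≡-961 mod 78), so (39,-961,5939)→(39,-25,23)
−g: flip: (39,-25,23)→(23,25,39)
−g: translate: b→-21 (≡25 mod 46), so (23,25,39)→(23,-21,37)
−g: reduced (well bottom): (23,-21,37) with a≤c, −a<b≤a
flip sign back: reduced form of g is (-23,21,-37)
reduced forms (-23, 21, -37) vs (-23, 21, -37) ⇒ equivalent

yes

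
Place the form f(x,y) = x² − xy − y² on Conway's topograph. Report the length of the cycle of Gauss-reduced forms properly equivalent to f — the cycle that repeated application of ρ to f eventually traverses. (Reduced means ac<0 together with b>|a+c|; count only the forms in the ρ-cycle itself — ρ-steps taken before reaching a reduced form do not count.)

D = 5, ⌊√D⌋ = 2
descent: ρ → (-1,1,1)  [lands on river]
river: ρ → (1,1,-1)
ρ-cycle length = 2 (tail of 1 descent step not counted)

2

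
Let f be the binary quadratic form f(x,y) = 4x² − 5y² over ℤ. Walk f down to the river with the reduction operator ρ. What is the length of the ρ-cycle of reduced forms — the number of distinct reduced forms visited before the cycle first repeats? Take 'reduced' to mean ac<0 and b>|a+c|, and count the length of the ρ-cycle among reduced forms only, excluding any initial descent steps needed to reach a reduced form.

D = 80, ⌊√D⌋ = 8
descent: ρ → (-5,0,4)
descent: ρ → (4,8,-1)  [lands on river]
river: ρ → (-1,8,4)
ρ-cycle length = 2 (tail of 2 descent steps not counted)

2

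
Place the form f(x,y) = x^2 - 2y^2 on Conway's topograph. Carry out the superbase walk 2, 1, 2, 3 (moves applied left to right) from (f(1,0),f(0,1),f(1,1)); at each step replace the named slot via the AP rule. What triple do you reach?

start (1,-2,-1) = (f(1,0),f(0,1),f(1,1))
replace slot 2: 2·(1+(-1)) − (-2) = 2 → (1,2,-1)
replace slot 1: 2·(2+(-1)) − 1 = 1 → (1,2,-1)
replace slot 2: 2·(1+(-1)) − 2 = -2 → (1,-2,-1)
replace slot 3: 2·(1+(-2)) − (-1) = -1 → (1,-2,-1)

1,-2,-1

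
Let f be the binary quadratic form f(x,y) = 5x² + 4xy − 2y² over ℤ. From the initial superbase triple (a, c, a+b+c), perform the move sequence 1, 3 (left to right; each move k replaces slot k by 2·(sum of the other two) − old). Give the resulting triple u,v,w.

start (5,-2,7) = (f(1,0),f(0,1),f(1,1))
replace slot 1: 2·((-2)+7) − 5 = 5 → (5,-2,7)
replace slot 3: 2·(5+(-2)) − 7 = -1 → (5,-2,-1)

5,-2,-1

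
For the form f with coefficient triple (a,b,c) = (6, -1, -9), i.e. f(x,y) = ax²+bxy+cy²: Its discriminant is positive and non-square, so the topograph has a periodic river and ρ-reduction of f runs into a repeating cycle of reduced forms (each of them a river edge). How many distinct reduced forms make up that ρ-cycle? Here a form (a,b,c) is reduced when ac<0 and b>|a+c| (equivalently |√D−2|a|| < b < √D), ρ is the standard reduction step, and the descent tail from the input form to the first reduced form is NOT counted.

D = 217, ⌊√D⌋ = 14
descent: ρ → (-9,1,6)
descent: ρ → (6,11,-4)  [lands on river]
river: ρ → (-4,13,3)
river: ρ → (3,11,-8)
river: ρ → (-8,5,6)
river: ρ → (6,7,-7)
river: ρ → (-7,7,6)
river: ρ → (6,5,-8)
river: ρ → (-8,11,3)
river: ρ → (3,13,-4)
river: ρ → (-4,11,6)
river: ρ → (6,13,-2)
river: ρ → (-2,11,12)
river: ρ → (12,13,-1)
river: ρ → (-1,13,12)
river: ρ → (12,11,-2)
river: ρ → (-2,13,6)
ρ-cycle length = 16 (tail of 2 descent steps not counted)

16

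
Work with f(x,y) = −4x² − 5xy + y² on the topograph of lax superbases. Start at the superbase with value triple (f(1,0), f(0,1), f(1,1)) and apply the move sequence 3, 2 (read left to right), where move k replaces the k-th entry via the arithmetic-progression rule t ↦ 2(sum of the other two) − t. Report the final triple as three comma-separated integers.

start (-4,1,-8) = (f(1,0),f(0,1),f(1,1))
replace slot 3: 2·((-4)+1) − (-8) = 2 → (-4,1,2)
replace slot 2: 2·((-4)+2) − 1 = -5 → (-4,-5,2)

-4,-5,2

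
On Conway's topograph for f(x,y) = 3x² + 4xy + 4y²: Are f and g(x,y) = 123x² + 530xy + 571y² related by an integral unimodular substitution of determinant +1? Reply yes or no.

D₁ = -32, D₂ = -32
f: translate: b→-2 (≡4 mod 6), so (3,4,4)→(3,-2,3)
f: flip: (3,-2,3)→(3,2,3)
f: reduced (well bottom): (3,2,3) with a≤c, −a<b≤a
g: translate: b→38 (≡530 mod 246), so (123,530,571)→(123,38,3)
g: flip: (123,38,3)→(3,-38,123)
g: translate: b→-2 (≡-38 mod 6), so (3,-38,123)→(3,-2,3)
g: flip: (3,-2,3)→(3,2,3)
g: reduced (well bottom): (3,2,3) with a≤c, −a<b≤a
reduced forms (3, 2, 3) vs (3, 2, 3) ⇒ equivalent

yes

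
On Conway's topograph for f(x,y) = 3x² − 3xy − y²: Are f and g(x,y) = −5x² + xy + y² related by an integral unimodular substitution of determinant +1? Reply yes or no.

D₁ = 21, D₂ = 21
river cycle of f (length 2): (-1, 3, 3), (3, 3, -1)
river cycle of g (length 2): (1, 3, -3), (-3, 3, 1)
cycles differ ⇒ inequivalent

no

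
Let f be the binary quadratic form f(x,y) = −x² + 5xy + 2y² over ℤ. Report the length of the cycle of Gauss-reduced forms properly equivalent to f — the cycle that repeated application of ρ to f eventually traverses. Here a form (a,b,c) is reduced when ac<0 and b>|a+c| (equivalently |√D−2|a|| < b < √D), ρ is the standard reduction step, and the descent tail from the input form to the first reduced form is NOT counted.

D = 33, ⌊√D⌋ = 5
river: ρ → (2,3,-3)
river: ρ → (-3,3,2)
river: ρ → (2,5,-1)
river: ρ → (-1,5,2)
ρ-cycle length = 4 (tail of 0 descent steps not counted)

4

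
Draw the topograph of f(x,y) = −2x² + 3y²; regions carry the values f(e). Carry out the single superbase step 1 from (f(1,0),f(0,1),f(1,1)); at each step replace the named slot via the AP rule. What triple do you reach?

start (-2,3,1) = (f(1,0),f(0,1),f(1,1))
replace slot 1: 2·(3+1) − (-2) = 10 → (10,3,1)

10,3,1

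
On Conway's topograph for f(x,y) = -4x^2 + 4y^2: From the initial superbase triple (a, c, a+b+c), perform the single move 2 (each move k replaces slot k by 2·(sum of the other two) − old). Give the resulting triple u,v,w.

start (-4,4,0) = (f(1,0),f(0,1),f(1,1))
replace slot 2: 2·((-4)+0) − 4 = -12 → (-4,-12,0)

-4,-12,0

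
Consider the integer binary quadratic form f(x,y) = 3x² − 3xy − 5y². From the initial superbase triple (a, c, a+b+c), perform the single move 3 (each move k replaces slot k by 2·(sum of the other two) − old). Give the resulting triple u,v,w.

start (3,-5,-5) = (f(1,0),f(0,1),f(1,1))
replace slot 3: 2·(3+(-5)) − (-5) = 1 → (3,-5,1)

3,-5,1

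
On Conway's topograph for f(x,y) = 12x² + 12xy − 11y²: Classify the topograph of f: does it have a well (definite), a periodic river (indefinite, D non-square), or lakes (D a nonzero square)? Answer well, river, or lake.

D = b²−4ac = 12² − 4·12·(-11) = 672
D > 0 non-square ⇒ indefinite ⇒ periodic river

river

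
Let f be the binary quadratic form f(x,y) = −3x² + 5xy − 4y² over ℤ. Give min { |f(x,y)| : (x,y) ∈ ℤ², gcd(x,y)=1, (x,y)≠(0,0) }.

translate: b→1 (≡-5 mod 6), so (3,-5,4)→(3,1,2)
flip: (3,1,2)→(2,-1,3)
reduced (well bottom): (2,-1,3) with a≤c, −a<b≤a
well minimum |f| = |-2| = 2 (negative-definite)

2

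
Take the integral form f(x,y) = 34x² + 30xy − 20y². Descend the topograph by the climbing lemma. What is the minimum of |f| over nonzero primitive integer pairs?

river: ρ → (-20,50,14)
river: ρ → (14,34,-44)
river: ρ → (-44,54,4)
river: ρ → (4,58,-16)
river: ρ → (-16,38,34)
river: ρ → (34,30,-20)
closes: descent 0, river 6
min |a| on river = 4

4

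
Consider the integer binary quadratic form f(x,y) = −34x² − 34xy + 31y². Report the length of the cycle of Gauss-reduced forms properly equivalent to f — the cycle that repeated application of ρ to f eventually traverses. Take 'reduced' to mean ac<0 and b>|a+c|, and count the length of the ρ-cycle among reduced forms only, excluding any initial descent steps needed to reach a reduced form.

D = 5372, ⌊√D⌋ = 73
descent: ρ → (31,34,-34)  [lands on river]
river: ρ → (-34,34,31)
river: ρ → (31,28,-37)
river: ρ → (-37,46,22)
river: ρ → (22,42,-41)
river: ρ → (-41,40,23)
river: ρ → (23,52,-29)
river: ρ → (-29,64,11)
river: ρ → (11,68,-17)
river: ρ → (-17,68,11)
river: ρ → (11,64,-29)
river: ρ → (-29,52,23)
river: ρ → (23,40,-41)
river: ρ → (-41,42,22)
river: ρ → (22,46,-37)
river: ρ → (-37,28,31)
ρ-cycle length = 16 (tail of 1 descent step not counted)

16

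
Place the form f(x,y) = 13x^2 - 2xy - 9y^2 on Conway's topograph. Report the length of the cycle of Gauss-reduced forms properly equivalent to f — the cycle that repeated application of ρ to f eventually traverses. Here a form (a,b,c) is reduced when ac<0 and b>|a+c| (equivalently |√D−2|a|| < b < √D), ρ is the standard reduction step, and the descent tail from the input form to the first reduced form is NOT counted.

D = 472, ⌊√D⌋ = 21
descent: ρ → (-9,20,2)  [lands on river]
river: ρ → (2,20,-9)
river: ρ → (-9,16,6)
river: ρ → (6,20,-3)
river: ρ → (-3,16,18)
river: ρ → (18,20,-1)
river: ρ → (-1,20,18)
river: ρ → (18,16,-3)
river: ρ → (-3,20,6)
river: ρ → (6,16,-9)
ρ-cycle length = 10 (tail of 1 descent step not counted)

10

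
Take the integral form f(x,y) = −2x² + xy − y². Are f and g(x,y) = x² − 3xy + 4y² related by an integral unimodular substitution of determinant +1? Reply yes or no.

D₁ = -7, D₂ = -7
f is negative-definite; reduce −f:
−f: flip: (2,-1,1)→(1,1,2)
−f: reduced (well bottom): (1,1,2) with a≤c, −a<b≤a
flip sign back: reduced form of f is (-1,-1,-2)
g: translate: b→1 (≡-3 mod 2), so (1,-3,4)→(1,1,2)
g: reduced (well bottom): (1,1,2) with a≤c, −a<b≤a
reduced forms (-1, -1, -2) vs (1, 1, 2) ⇒ inequivalent

no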